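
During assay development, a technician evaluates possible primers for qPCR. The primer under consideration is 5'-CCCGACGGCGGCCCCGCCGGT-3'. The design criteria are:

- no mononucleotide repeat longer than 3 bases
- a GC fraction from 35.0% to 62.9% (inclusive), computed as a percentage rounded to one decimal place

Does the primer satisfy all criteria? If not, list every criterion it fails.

Fails: homopolymer run, GC content.

Base counts: A=1, T=1, G=8, C=11 (length 21).
homopolymer run: longest run = 4, exceeds 3 ✗
GC content: GC 19/21 = 90.5%, outside 35.0–62.9% ✗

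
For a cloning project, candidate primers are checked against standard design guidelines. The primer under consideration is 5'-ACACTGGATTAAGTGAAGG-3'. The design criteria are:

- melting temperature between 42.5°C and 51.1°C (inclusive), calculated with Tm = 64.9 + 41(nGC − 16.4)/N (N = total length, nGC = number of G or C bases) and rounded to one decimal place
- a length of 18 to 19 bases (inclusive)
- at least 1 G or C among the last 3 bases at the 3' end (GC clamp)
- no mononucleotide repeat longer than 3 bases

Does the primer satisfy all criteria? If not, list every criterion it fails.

Meets all criteria.

Base counts: A=7, T=4, G=6, C=2 (length 19).
Tm: Tm = 64.9 + 41·(8 − 16.4)/19 = 46.8°C ✓
length: length 19 ✓
GC clamp: 3' end AGG has 2 G/C ✓
homopolymer run: longest run = 2 ✓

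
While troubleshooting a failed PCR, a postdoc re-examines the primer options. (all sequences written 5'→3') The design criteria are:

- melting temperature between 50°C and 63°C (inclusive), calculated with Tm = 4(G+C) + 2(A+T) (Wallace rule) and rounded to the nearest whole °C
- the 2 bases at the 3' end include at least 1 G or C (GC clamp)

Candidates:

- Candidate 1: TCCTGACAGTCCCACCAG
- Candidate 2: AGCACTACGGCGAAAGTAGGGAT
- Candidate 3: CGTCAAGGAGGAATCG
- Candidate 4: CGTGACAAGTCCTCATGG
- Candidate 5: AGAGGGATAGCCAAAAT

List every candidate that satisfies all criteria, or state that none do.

Candidate 1, Candidate 3 and Candidate 4.

Candidate 1 (18 nt, A=4 T=3 G=3 C=8): Tm = 2·7 + 4·11 = 58°C ✓; 3' end AG has 1 G/C ✓ — passes.
Candidate 2 (23 nt, A=8 T=3 G=8 C=4): Tm = 2·11 + 4·12 = 70°C, outside 50–63°C ✗; 3' end AT has 0 G/C, need ≥1 ✗ — fails.
Candidate 3 (16 nt, A=5 T=2 G=6 C=3): Tm = 2·7 + 4·9 = 50°C ✓; 3' end CG has 2 G/C ✓ — passes.
Candidate 4 (18 nt, A=4 T=4 G=5 C=5): Tm = 2·8 + 4·10 = 56°C ✓; 3' end GG has 2 G/C ✓ — passes.
Candidate 5 (17 nt, A=8 T=2 G=5 C=2): Tm = 2·10 + 4·7 = 48°C, outside 50–63°C ✗; 3' end AT has 0 G/C, need ≥1 ✗ — fails.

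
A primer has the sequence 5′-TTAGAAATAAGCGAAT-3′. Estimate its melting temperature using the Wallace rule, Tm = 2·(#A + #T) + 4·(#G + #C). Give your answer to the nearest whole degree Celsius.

40°C

Base counts: A=8, T=4, G=3, C=1 (length 16).
Tm = 2·(8+4) + 4·(3+1) = 2·12 + 4·4 = 24 + 16 = 40°C.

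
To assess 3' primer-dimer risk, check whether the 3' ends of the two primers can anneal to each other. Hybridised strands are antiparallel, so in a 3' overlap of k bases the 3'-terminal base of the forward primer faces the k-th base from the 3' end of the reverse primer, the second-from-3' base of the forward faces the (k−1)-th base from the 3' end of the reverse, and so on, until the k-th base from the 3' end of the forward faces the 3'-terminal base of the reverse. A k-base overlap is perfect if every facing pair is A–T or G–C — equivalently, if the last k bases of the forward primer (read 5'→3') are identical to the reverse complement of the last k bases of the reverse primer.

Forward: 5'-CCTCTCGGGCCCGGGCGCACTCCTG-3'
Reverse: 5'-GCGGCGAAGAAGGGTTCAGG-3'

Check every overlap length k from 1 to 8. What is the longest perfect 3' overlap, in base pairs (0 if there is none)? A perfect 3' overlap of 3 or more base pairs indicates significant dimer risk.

Last 8 bases (5'→3') — forward …CACTCCTG, reverse …GGTTCAGG.
Reverse complement of the reverse primer's last 8 bases: CCTGAACC; its first k bases are the reverse complement of the reverse primer's last k bases, so a perfect k-base overlap needs the forward primer's last k bases to equal them.
Comparing (forward last k vs required): k=1: G vs C ✗; k=2: TG vs CC ✗; k=3: CTG vs CCT ✗; k=4: CCTG vs CCTG ✓; k=5: TCCTG vs CCTGA ✗; k=6: CTCCTG vs CCTGAA ✗; k=7: ACTCCTG vs CCTGAAC ✗; k=8: CACTCCTG vs CCTGAACC ✗.
Only k = 4 is perfect, so the longest perfect 3' overlap is 4.

Longest perfect overlap: 4 complementary base pairs; significant dimer risk (threshold 3).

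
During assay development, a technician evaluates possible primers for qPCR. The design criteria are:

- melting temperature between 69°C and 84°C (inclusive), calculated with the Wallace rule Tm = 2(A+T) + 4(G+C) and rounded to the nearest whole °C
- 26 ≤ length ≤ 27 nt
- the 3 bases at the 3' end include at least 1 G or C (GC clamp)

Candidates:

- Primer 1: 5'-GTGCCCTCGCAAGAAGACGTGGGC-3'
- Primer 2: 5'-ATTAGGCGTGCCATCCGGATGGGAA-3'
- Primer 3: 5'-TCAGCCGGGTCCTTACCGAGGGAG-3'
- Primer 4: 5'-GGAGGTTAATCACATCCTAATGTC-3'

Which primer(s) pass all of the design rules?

None of the candidates satisfy all criteria.

Primer 1 (24 nt, A=5 T=3 G=9 C=7): Tm = 2·8 + 4·16 = 80°C ✓; length 24, outside 26–27 ✗; 3' end GGC has 3 G/C ✓ — fails.
Primer 2 (25 nt, A=6 T=5 G=9 C=5): Tm = 2·11 + 4·14 = 78°C ✓; length 25, outside 26–27 ✗; 3' end GAA has 1 G/C ✓ — fails.
Primer 3 (24 nt, A=4 T=4 G=9 C=7): Tm = 2·8 + 4·16 = 80°C ✓; length 24, outside 26–27 ✗; 3' end GAG has 2 G/C ✓ — fails.
Primer 4 (24 nt, A=7 T=7 G=5 C=5): Tm = 2·14 + 4·10 = 68°C, outside 69–84°C ✗; length 24, outside 26–27 ✗; 3' end GTC has 2 G/C ✓ — fails.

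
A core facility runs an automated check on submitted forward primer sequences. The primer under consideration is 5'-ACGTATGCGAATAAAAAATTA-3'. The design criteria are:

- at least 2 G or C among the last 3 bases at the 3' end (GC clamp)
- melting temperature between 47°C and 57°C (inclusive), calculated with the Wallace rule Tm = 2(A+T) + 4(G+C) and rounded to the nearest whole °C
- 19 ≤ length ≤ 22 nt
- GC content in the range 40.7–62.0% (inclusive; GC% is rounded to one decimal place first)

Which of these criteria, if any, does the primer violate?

Base counts: A=11, T=5, G=3, C=2 (length 21).
GC clamp: 3' end TTA has 0 G/C, need ≥2 ✗
Tm: Tm = 2·16 + 4·5 = 52°C ✓
length: length 21 ✓
GC content: GC 5/21 = 23.8%, outside 40.7–62.0% ✗

Fails: GC clamp, GC content.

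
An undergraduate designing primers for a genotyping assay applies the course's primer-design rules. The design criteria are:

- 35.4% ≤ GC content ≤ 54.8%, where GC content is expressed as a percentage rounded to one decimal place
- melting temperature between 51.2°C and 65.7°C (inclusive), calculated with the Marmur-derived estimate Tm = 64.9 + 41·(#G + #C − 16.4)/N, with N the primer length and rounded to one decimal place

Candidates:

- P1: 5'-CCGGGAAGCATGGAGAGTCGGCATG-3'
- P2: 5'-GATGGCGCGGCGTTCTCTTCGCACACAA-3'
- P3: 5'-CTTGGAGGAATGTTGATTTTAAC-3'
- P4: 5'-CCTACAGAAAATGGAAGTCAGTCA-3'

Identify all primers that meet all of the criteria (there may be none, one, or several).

P1 (25 nt, A=6 T=3 G=11 C=5): GC 16/25 = 64.0%, outside 35.4–54.8% ✗; Tm = 64.9 + 41·(16 − 16.4)/25 = 64.2°C ✓ — fails.
P2 (28 nt, A=5 T=6 G=8 C=9): GC 17/28 = 60.7%, outside 35.4–54.8% ✗; Tm = 64.9 + 41·(17 − 16.4)/28 = 65.8°C, outside 51.2–65.7°C ✗ — fails.
P3 (23 nt, A=6 T=9 G=6 C=2): GC 8/23 = 34.8%, outside 35.4–54.8% ✗; Tm = 64.9 + 41·(8 − 16.4)/23 = 49.9°C, outside 51.2–65.7°C ✗ — fails.
P4 (24 nt, A=10 T=4 G=5 C=5): GC 10/24 = 41.7% ✓; Tm = 64.9 + 41·(10 − 16.4)/24 = 54.0°C ✓ — passes.

P4 only.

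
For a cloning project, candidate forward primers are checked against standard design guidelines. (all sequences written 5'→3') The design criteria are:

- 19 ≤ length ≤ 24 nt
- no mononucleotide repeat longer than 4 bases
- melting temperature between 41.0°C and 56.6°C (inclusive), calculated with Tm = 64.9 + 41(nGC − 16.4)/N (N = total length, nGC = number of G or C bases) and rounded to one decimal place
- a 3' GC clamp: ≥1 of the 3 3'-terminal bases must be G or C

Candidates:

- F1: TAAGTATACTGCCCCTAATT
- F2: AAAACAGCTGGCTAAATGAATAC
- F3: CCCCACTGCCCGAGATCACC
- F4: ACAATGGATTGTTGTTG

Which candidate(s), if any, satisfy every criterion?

F1 (20 nt, A=6 T=7 G=2 C=5): length 20 ✓; longest run = 4 ✓; Tm = 64.9 + 41·(7 − 16.4)/20 = 45.6°C ✓; 3' end ATT has 0 G/C, need ≥1 ✗ — fails.
F2 (23 nt, A=11 T=4 G=4 C=4): length 23 ✓; longest run = 4 ✓; Tm = 64.9 + 41·(8 − 16.4)/23 = 49.9°C ✓; 3' end TAC has 1 G/C ✓ — passes.
F3 (20 nt, A=4 T=2 G=3 C=11): length 20 ✓; longest run = 4 ✓; Tm = 64.9 + 41·(14 − 16.4)/20 = 60.0°C, outside 41.0–56.6°C ✗; 3' end ACC has 2 G/C ✓ — fails.
F4 (17 nt, A=4 T=7 G=5 C=1): length 17, outside 19–24 ✗; longest run = 2 ✓; Tm = 64.9 + 41·(6 − 16.4)/17 = 39.8°C, outside 41.0–56.6°C ✗; 3' end TTG has 1 G/C ✓ — fails.

F2 only.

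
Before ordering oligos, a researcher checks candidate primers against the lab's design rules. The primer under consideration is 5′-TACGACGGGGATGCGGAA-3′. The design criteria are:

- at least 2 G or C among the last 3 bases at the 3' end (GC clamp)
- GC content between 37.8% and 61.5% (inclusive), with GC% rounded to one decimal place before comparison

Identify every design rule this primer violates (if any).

Fails: GC clamp.

Base counts: A=5, T=2, G=8, C=3 (length 18).
GC clamp: 3' end GAA has 1 G/C, need ≥2 ✗
GC content: GC 11/18 = 61.1% ✓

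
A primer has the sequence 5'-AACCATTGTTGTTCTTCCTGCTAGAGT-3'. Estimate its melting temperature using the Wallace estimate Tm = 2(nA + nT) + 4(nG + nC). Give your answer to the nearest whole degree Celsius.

Base counts: A=5, T=11, G=5, C=6 (length 27).
Tm = 2·(5+11) + 4·(5+6) = 2·16 + 4·11 = 32 + 44 = 76°C.

76°C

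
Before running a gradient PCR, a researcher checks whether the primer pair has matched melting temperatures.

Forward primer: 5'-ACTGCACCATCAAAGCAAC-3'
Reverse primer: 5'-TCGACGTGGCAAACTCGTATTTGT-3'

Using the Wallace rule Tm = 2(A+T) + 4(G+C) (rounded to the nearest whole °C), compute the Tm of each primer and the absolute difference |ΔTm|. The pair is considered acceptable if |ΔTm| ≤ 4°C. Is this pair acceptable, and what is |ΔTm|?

|ΔTm| = 14°C; the pair is not acceptable.

Forward: A=8 T=2 G=2 C=7 → Tm = 2·10 + 4·9 = 56°C.
Reverse: A=5 T=8 G=6 C=5 → Tm = 2·13 + 4·11 = 70°C.
|ΔTm| = |56 − 70| = 14°C, > 4°C.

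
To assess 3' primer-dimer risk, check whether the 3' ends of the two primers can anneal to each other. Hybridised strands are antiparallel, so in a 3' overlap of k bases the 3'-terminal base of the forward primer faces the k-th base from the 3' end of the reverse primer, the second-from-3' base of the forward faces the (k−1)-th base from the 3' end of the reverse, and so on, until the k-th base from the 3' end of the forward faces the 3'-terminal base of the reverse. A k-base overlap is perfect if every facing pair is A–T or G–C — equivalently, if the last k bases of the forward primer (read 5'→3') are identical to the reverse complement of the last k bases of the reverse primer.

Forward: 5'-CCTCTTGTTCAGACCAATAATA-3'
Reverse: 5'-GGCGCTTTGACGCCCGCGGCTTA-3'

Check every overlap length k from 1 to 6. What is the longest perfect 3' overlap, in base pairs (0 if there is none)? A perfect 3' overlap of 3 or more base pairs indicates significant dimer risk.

Last 6 bases (5'→3') — forward …ATAATA, reverse …GGCTTA.
Reverse complement of the reverse primer's last 6 bases: TAAGCC; its first k bases are the reverse complement of the reverse primer's last k bases, so a perfect k-base overlap needs the forward primer's last k bases to equal them.
Comparing (forward last k vs required): k=1: A vs T ✗; k=2: TA vs TA ✓; k=3: ATA vs TAA ✗; k=4: AATA vs TAAG ✗; k=5: TAATA vs TAAGC ✗; k=6: ATAATA vs TAAGCC ✗.
Only k = 2 is perfect, so the longest perfect 3' overlap is 2.

Longest perfect overlap: 2 complementary base pairs; below the dimer-risk threshold (threshold 3).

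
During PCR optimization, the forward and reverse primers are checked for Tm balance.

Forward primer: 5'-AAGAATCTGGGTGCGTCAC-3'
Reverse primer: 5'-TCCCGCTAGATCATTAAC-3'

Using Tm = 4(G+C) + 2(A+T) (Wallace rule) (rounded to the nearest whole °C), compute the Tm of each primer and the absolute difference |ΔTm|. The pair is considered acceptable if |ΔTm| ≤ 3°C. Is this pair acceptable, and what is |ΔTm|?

Forward: A=5 T=4 G=6 C=4 → Tm = 2·9 + 4·10 = 58°C.
Reverse: A=5 T=5 G=2 C=6 → Tm = 2·10 + 4·8 = 52°C.
|ΔTm| = |58 − 52| = 6°C, > 3°C.

|ΔTm| = 6°C; the pair is not acceptable.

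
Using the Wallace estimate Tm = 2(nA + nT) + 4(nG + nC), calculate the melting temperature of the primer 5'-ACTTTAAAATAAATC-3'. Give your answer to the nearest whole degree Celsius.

34°C

Base counts: A=8, T=5, G=0, C=2 (length 15).
Tm = 2·(8+5) + 4·(0+2) = 2·13 + 4·2 = 26 + 8 = 34°C.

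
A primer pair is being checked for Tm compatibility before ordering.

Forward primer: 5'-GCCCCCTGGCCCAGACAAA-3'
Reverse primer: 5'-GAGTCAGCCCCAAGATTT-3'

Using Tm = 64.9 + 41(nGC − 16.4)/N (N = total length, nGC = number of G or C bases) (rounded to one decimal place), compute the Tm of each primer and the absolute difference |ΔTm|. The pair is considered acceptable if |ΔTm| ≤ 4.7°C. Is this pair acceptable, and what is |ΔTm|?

Forward: G+C = 13, N = 19 → Tm = 64.9 + 41·(13 − 16.4)/19 = 57.6°C.
Reverse: G+C = 9, N = 18 → Tm = 64.9 + 41·(9 − 16.4)/18 = 48.0°C.
|ΔTm| = |57.6 − 48.0| = 9.6°C, > 4.7°C.

|ΔTm| = 9.6°C; the pair is not acceptable.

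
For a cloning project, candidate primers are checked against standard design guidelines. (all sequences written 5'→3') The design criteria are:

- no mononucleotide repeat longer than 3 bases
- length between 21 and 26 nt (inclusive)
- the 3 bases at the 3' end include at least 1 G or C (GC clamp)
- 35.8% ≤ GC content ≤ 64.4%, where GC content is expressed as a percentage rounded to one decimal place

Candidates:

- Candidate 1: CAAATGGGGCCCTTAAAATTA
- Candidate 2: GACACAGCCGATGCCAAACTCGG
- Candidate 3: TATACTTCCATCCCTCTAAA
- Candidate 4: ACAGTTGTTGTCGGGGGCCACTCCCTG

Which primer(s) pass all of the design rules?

Candidate 2 only.

Candidate 1 (21 nt, A=8 T=5 G=4 C=4): longest run = 4, exceeds 3 ✗; length 21 ✓; 3' end TTA has 0 G/C, need ≥1 ✗; GC 8/21 = 38.1% ✓ — fails.
Candidate 2 (23 nt, A=7 T=2 G=6 C=8): longest run = 3 ✓; length 23 ✓; 3' end CGG has 3 G/C ✓; GC 14/23 = 60.9% ✓ — passes.
Candidate 3 (20 nt, A=6 T=7 G=0 C=7): longest run = 3 ✓; length 20, outside 21–26 ✗; 3' end AAA has 0 G/C, need ≥1 ✗; GC 7/20 = 35.0%, outside 35.8–64.4% ✗ — fails.
Candidate 4 (27 nt, A=3 T=7 G=9 C=8): longest run = 5, exceeds 3 ✗; length 27, outside 21–26 ✗; 3' end CTG has 2 G/C ✓; GC 17/27 = 63.0% ✓ — fails.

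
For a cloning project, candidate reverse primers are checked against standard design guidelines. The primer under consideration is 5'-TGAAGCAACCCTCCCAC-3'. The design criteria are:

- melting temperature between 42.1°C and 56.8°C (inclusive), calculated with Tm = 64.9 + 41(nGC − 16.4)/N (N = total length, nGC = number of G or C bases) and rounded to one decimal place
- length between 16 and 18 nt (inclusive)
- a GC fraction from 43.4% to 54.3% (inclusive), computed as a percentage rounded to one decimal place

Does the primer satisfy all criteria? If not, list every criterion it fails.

Base counts: A=5, T=2, G=2, C=8 (length 17).
Tm: Tm = 64.9 + 41·(10 − 16.4)/17 = 49.5°C ✓
length: length 17 ✓
GC content: GC 10/17 = 58.8%, outside 43.4–54.3% ✗

Fails: GC content.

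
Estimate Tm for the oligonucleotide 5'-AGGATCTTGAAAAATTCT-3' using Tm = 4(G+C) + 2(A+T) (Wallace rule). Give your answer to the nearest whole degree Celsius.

Base counts: A=7, T=6, G=3, C=2 (length 18).
Tm = 2·(7+6) + 4·(3+2) = 2·13 + 4·5 = 26 + 20 = 46°C.

46°C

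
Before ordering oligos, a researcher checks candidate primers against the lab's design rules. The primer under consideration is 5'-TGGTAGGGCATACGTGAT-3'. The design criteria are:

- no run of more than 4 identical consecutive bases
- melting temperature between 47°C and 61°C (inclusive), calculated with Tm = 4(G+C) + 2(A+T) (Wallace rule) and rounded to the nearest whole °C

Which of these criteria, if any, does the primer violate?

Base counts: A=4, T=5, G=7, C=2 (length 18).
homopolymer run: longest run = 3 ✓
Tm: Tm = 2·9 + 4·9 = 54°C ✓

Meets all criteria.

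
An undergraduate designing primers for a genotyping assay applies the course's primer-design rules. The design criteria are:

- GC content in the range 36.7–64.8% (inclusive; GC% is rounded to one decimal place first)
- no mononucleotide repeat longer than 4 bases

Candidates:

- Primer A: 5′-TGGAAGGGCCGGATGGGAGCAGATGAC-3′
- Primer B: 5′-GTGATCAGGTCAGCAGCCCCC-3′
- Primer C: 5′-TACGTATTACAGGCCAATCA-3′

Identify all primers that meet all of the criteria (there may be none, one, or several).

Primer A (27 nt, A=7 T=3 G=13 C=4): GC 17/27 = 63.0% ✓; longest run = 3 ✓ — passes.
Primer B (21 nt, A=4 T=3 G=6 C=8): GC 14/21 = 66.7%, outside 36.7–64.8% ✗; longest run = 5, exceeds 4 ✗ — fails.
Primer C (20 nt, A=7 T=5 G=3 C=5): GC 8/20 = 40.0% ✓; longest run = 2 ✓ — passes.

Primer A and Primer C.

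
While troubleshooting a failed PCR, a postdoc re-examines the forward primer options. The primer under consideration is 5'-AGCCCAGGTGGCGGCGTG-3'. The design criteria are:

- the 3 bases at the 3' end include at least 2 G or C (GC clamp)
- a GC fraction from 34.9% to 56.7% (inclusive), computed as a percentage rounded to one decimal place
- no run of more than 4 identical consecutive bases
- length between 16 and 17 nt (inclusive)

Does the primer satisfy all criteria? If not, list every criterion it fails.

Base counts: A=2, T=2, G=9, C=5 (length 18).
GC clamp: 3' end GTG has 2 G/C ✓
GC content: GC 14/18 = 77.8%, outside 34.9–56.7% ✗
homopolymer run: longest run = 3 ✓
length: length 18, outside 16–17 ✗

Fails: GC content, length.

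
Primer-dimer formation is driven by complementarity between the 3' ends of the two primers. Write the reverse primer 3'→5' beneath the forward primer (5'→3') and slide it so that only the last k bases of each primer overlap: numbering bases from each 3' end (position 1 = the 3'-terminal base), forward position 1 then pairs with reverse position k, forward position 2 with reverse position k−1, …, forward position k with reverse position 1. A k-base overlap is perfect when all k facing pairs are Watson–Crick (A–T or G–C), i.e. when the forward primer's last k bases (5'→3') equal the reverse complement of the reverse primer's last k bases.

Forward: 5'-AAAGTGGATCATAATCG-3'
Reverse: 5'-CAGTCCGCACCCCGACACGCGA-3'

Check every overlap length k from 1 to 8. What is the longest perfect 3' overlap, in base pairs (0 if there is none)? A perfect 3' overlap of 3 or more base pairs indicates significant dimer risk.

Last 8 bases (5'→3') — forward …CATAATCG, reverse …ACACGCGA.
Reverse complement of the reverse primer's last 8 bases: TCGCGTGT; its first k bases are the reverse complement of the reverse primer's last k bases, so a perfect k-base overlap needs the forward primer's last k bases to equal them.
Comparing (forward last k vs required): k=1: G vs T ✗; k=2: CG vs TC ✗; k=3: TCG vs TCG ✓; k=4: ATCG vs TCGC ✗; k=5: AATCG vs TCGCG ✗; k=6: TAATCG vs TCGCGT ✗; k=7: ATAATCG vs TCGCGTG ✗; k=8: CATAATCG vs TCGCGTGT ✗.
Only k = 3 is perfect, so the longest perfect 3' overlap is 3.

Longest perfect overlap: 3 complementary base pairs; significant dimer risk (threshold 3).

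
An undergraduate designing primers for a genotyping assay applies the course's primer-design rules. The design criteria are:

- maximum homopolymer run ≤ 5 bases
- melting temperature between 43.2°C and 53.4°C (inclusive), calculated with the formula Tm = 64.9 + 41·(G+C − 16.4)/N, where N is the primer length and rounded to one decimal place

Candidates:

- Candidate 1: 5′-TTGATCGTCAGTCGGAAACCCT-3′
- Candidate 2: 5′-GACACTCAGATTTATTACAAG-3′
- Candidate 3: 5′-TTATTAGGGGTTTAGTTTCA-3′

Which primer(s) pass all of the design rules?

Candidate 1 (22 nt, A=5 T=6 G=5 C=6): longest run = 3 ✓; Tm = 64.9 + 41·(11 − 16.4)/22 = 54.8°C, outside 43.2–53.4°C ✗ — fails.
Candidate 2 (21 nt, A=8 T=6 G=3 C=4): longest run = 3 ✓; Tm = 64.9 + 41·(7 − 16.4)/21 = 46.5°C ✓ — passes.
Candidate 3 (20 nt, A=4 T=10 G=5 C=1): longest run = 4 ✓; Tm = 64.9 + 41·(6 − 16.4)/20 = 43.6°C ✓ — passes.

Candidate 2 and Candidate 3.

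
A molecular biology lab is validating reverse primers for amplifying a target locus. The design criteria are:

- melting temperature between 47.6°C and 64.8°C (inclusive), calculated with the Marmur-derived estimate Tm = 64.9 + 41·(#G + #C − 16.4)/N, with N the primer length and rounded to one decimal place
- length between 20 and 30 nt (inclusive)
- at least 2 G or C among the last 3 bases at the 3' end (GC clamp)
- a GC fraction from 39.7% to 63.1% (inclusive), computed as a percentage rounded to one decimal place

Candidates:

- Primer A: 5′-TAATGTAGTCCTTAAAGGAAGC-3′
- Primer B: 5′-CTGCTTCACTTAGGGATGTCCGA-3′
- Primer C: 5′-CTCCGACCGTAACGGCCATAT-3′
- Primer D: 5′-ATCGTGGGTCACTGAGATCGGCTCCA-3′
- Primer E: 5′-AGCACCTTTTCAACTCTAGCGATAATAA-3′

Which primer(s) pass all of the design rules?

Primer B and Primer D.

Primer A (22 nt, A=8 T=6 G=5 C=3): Tm = 64.9 + 41·(8 − 16.4)/22 = 49.2°C ✓; length 22 ✓; 3' end AGC has 2 G/C ✓; GC 8/22 = 36.4%, outside 39.7–63.1% ✗ — fails.
Primer B (23 nt, A=4 T=7 G=6 C=6): Tm = 64.9 + 41·(12 − 16.4)/23 = 57.1°C ✓; length 23 ✓; 3' end CGA has 2 G/C ✓; GC 12/23 = 52.2% ✓ — passes.
Primer C (21 nt, A=5 T=4 G=4 C=8): Tm = 64.9 + 41·(12 − 16.4)/21 = 56.3°C ✓; length 21 ✓; 3' end TAT has 0 G/C, need ≥2 ✗; GC 12/21 = 57.1% ✓ — fails.
Primer D (26 nt, A=5 T=6 G=8 C=7): Tm = 64.9 + 41·(15 − 16.4)/26 = 62.7°C ✓; length 26 ✓; 3' end CCA has 2 G/C ✓; GC 15/26 = 57.7% ✓ — passes.
Primer E (28 nt, A=10 T=8 G=3 C=7): Tm = 64.9 + 41·(10 − 16.4)/28 = 55.5°C ✓; length 28 ✓; 3' end TAA has 0 G/C, need ≥2 ✗; GC 10/28 = 35.7%, outside 39.7–63.1% ✗ — fails.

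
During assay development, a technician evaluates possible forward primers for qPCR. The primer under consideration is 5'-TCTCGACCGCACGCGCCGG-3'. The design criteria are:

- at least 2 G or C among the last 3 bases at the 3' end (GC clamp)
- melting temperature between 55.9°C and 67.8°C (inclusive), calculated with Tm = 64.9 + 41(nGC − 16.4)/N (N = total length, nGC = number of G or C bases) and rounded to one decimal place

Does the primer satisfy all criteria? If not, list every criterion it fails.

Meets all criteria.

Base counts: A=2, T=2, G=6, C=9 (length 19).
GC clamp: 3' end CGG has 3 G/C ✓
Tm: Tm = 64.9 + 41·(15 − 16.4)/19 = 61.9°C ✓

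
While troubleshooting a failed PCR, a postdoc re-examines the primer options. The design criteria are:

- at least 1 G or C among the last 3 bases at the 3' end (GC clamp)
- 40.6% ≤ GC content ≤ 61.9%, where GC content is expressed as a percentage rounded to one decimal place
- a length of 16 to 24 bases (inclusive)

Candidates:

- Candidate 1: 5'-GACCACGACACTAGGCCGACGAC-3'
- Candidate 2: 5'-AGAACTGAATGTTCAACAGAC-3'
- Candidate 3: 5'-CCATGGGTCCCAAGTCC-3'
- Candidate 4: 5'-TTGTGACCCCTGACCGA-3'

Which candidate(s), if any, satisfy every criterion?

Candidate 1 (23 nt, A=7 T=1 G=6 C=9): 3' end GAC has 2 G/C ✓; GC 15/23 = 65.2%, outside 40.6–61.9% ✗; length 23 ✓ — fails.
Candidate 2 (21 nt, A=9 T=4 G=4 C=4): 3' end GAC has 2 G/C ✓; GC 8/21 = 38.1%, outside 40.6–61.9% ✗; length 21 ✓ — fails.
Candidate 3 (17 nt, A=3 T=3 G=4 C=7): 3' end TCC has 2 G/C ✓; GC 11/17 = 64.7%, outside 40.6–61.9% ✗; length 17 ✓ — fails.
Candidate 4 (17 nt, A=3 T=4 G=4 C=6): 3' end CGA has 2 G/C ✓; GC 10/17 = 58.8% ✓; length 17 ✓ — passes.

Candidate 4 only.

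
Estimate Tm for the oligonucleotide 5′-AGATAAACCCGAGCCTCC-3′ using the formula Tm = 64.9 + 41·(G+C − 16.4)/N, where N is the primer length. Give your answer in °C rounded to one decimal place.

Base counts: A=6, T=2, G=3, C=7; G+C = 10, N = 18.
Tm = 64.9 + 41·(10 − 16.4)/18 = 64.9 + -262.40/18 = 50.3°C.

50.3°C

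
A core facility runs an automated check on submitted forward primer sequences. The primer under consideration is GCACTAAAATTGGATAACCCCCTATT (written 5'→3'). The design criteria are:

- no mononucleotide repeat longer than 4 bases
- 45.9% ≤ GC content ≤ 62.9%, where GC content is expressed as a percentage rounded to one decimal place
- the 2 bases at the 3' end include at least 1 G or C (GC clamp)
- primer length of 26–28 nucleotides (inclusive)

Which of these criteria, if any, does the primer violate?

Base counts: A=9, T=7, G=3, C=7 (length 26).
homopolymer run: longest run = 5, exceeds 4 ✗
GC content: GC 10/26 = 38.5%, outside 45.9–62.9% ✗
GC clamp: 3' end TT has 0 G/C, need ≥1 ✗
length: length 26 ✓

Fails: homopolymer run, GC content, GC clamp.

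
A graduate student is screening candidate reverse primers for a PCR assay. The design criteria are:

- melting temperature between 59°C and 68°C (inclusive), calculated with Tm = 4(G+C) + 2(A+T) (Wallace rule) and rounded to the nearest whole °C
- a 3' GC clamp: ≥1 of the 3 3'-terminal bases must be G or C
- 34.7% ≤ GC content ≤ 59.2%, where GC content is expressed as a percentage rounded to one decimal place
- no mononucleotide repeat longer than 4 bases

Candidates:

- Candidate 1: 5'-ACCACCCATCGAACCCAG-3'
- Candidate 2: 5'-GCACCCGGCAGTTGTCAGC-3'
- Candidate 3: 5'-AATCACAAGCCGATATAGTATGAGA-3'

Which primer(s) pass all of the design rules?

Candidate 1 (18 nt, A=6 T=1 G=2 C=9): Tm = 2·7 + 4·11 = 58°C, outside 59–68°C ✗; 3' end CAG has 2 G/C ✓; GC 11/18 = 61.1%, outside 34.7–59.2% ✗; longest run = 3 ✓ — fails.
Candidate 2 (19 nt, A=3 T=3 G=6 C=7): Tm = 2·6 + 4·13 = 64°C ✓; 3' end AGC has 2 G/C ✓; GC 13/19 = 68.4%, outside 34.7–59.2% ✗; longest run = 3 ✓ — fails.
Candidate 3 (25 nt, A=11 T=5 G=5 C=4): Tm = 2·16 + 4·9 = 68°C ✓; 3' end AGA has 1 G/C ✓; GC 9/25 = 36.0% ✓; longest run = 2 ✓ — passes.

Candidate 3 only.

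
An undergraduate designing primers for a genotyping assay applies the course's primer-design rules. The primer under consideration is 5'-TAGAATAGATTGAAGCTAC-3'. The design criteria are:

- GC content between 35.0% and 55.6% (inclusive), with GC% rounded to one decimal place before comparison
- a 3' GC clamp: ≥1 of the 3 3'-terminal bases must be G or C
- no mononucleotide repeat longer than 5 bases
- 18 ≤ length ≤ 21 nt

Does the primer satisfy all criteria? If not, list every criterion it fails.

Fails: GC content.

Base counts: A=8, T=5, G=4, C=2 (length 19).
GC content: GC 6/19 = 31.6%, outside 35.0–55.6% ✗
GC clamp: 3' end TAC has 1 G/C ✓
homopolymer run: longest run = 2 ✓
length: length 19 ✓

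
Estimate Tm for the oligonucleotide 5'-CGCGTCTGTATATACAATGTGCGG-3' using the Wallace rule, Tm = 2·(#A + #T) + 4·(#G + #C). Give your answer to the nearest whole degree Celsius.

72°C

Base counts: A=5, T=7, G=7, C=5 (length 24).
Tm = 2·(5+7) + 4·(7+5) = 2·12 + 4·12 = 24 + 48 = 72°C.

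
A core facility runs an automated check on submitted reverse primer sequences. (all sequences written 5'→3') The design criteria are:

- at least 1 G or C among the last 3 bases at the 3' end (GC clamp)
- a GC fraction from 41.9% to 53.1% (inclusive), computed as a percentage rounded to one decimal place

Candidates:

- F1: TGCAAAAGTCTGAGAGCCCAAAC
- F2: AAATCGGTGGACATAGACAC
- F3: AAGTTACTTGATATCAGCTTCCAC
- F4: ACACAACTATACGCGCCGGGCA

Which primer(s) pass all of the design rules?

F1 and F2.

F1 (23 nt, A=9 T=3 G=5 C=6): 3' end AAC has 1 G/C ✓; GC 11/23 = 47.8% ✓ — passes.
F2 (20 nt, A=8 T=3 G=5 C=4): 3' end CAC has 2 G/C ✓; GC 9/20 = 45.0% ✓ — passes.
F3 (24 nt, A=7 T=8 G=3 C=6): 3' end CAC has 2 G/C ✓; GC 9/24 = 37.5%, outside 41.9–53.1% ✗ — fails.
F4 (22 nt, A=7 T=2 G=5 C=8): 3' end GCA has 2 G/C ✓; GC 13/22 = 59.1%, outside 41.9–53.1% ✗ — fails.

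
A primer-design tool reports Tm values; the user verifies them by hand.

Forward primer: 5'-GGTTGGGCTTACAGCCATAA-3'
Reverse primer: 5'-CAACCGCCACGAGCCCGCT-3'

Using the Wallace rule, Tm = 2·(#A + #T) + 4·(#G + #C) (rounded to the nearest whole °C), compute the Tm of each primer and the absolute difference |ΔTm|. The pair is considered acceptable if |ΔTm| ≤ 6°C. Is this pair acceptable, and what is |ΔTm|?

Forward: A=5 T=5 G=6 C=4 → Tm = 2·10 + 4·10 = 60°C.
Reverse: A=4 T=1 G=4 C=10 → Tm = 2·5 + 4·14 = 66°C.
|ΔTm| = |60 − 66| = 6°C, ≤ 6°C.

|ΔTm| = 6°C; the pair is acceptable.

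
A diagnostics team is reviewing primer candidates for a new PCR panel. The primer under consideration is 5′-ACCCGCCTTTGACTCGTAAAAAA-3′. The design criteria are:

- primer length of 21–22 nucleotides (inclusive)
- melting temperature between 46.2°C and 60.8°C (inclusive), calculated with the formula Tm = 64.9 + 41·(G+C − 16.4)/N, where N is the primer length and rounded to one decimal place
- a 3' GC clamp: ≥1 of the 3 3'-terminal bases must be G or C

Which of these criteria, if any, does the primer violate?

Base counts: A=8, T=5, G=3, C=7 (length 23).
length: length 23, outside 21–22 ✗
Tm: Tm = 64.9 + 41·(10 − 16.4)/23 = 53.5°C ✓
GC clamp: 3' end AAA has 0 G/C, need ≥1 ✗

Fails: length, GC clamp.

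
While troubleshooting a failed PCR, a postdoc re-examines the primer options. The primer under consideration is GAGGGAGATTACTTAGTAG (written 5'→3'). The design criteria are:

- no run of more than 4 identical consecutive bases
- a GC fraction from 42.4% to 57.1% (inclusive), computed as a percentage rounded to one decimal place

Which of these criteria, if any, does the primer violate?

Fails: GC content.

Base counts: A=6, T=5, G=7, C=1 (length 19).
homopolymer run: longest run = 3 ✓
GC content: GC 8/19 = 42.1%, outside 42.4–57.1% ✗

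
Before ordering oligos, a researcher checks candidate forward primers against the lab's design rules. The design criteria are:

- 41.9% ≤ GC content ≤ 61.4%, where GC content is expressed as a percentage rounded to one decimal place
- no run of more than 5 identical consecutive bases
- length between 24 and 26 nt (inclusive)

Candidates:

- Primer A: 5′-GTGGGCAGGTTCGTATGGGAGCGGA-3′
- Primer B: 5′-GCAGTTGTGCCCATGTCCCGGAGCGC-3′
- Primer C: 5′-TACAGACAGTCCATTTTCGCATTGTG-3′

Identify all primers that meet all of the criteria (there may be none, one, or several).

Primer A (25 nt, A=4 T=5 G=13 C=3): GC 16/25 = 64.0%, outside 41.9–61.4% ✗; longest run = 3 ✓; length 25 ✓ — fails.
Primer B (26 nt, A=3 T=5 G=9 C=9): GC 18/26 = 69.2%, outside 41.9–61.4% ✗; longest run = 3 ✓; length 26 ✓ — fails.
Primer C (26 nt, A=6 T=9 G=5 C=6): GC 11/26 = 42.3% ✓; longest run = 4 ✓; length 26 ✓ — passes.

Primer C only.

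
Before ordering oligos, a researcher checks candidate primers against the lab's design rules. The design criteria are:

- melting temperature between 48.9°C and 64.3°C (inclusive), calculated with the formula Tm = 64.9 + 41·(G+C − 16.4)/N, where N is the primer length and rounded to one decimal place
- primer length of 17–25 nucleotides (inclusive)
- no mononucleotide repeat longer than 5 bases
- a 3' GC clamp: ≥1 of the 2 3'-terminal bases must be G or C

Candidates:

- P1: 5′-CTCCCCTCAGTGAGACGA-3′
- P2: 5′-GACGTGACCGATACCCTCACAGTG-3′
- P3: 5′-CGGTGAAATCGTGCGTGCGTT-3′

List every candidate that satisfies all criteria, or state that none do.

P1 and P2.

P1 (18 nt, A=4 T=3 G=4 C=7): Tm = 64.9 + 41·(11 − 16.4)/18 = 52.6°C ✓; length 18 ✓; longest run = 4 ✓; 3' end GA has 1 G/C ✓ — passes.
P2 (24 nt, A=6 T=4 G=6 C=8): Tm = 64.9 + 41·(14 − 16.4)/24 = 60.8°C ✓; length 24 ✓; longest run = 3 ✓; 3' end TG has 1 G/C ✓ — passes.
P3 (21 nt, A=3 T=6 G=8 C=4): Tm = 64.9 + 41·(12 − 16.4)/21 = 56.3°C ✓; length 21 ✓; longest run = 3 ✓; 3' end TT has 0 G/C, need ≥1 ✗ — fails.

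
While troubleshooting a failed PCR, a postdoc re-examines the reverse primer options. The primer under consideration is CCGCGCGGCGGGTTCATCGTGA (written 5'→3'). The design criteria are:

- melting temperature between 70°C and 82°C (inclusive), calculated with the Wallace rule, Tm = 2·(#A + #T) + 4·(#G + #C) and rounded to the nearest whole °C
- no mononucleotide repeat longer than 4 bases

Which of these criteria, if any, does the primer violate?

Meets all criteria.

Base counts: A=2, T=4, G=9, C=7 (length 22).
Tm: Tm = 2·6 + 4·16 = 76°C ✓
homopolymer run: longest run = 3 ✓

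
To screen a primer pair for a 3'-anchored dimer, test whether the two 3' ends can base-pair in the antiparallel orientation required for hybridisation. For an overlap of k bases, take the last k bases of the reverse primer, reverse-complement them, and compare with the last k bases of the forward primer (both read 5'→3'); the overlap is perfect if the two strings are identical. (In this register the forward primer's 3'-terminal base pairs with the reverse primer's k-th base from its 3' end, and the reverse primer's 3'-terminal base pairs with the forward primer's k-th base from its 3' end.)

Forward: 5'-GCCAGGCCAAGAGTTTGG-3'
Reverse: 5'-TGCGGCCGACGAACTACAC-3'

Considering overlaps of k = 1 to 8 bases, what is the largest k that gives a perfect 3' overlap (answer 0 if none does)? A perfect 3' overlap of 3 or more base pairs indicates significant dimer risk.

Last 8 bases (5'→3') — forward …GAGTTTGG, reverse …AACTACAC.
Reverse complement of the reverse primer's last 8 bases: GTGTAGTT; its first k bases are the reverse complement of the reverse primer's last k bases, so a perfect k-base overlap needs the forward primer's last k bases to equal them.
Comparing (forward last k vs required): k=1: G vs G ✓; k=2: GG vs GT ✗; k=3: TGG vs GTG ✗; k=4: TTGG vs GTGT ✗; k=5: TTTGG vs GTGTA ✗; k=6: GTTTGG vs GTGTAG ✗; k=7: AGTTTGG vs GTGTAGT ✗; k=8: GAGTTTGG vs GTGTAGTT ✗.
Only k = 1 is perfect, so the longest perfect 3' overlap is 1.

Longest perfect overlap: 1 complementary base pair; below the dimer-risk threshold (threshold 3).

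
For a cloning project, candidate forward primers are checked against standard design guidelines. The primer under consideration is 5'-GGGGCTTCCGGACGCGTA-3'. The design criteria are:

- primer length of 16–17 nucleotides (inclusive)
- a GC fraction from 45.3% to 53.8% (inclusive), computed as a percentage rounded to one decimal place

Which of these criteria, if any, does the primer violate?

Base counts: A=2, T=3, G=8, C=5 (length 18).
length: length 18, outside 16–17 ✗
GC content: GC 13/18 = 72.2%, outside 45.3–53.8% ✗

Fails: length, GC content.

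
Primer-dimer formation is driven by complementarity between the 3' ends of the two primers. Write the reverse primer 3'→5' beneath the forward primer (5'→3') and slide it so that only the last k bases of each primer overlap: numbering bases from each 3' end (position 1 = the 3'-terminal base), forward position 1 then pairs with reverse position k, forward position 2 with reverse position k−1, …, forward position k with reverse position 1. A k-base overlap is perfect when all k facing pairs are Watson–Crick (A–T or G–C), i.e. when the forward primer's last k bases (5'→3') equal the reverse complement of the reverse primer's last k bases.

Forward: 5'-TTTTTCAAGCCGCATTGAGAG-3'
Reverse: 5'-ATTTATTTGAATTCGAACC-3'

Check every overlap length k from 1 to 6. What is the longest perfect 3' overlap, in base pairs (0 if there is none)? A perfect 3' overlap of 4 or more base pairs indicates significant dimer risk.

Longest perfect overlap: 1 complementary base pair; below the dimer-risk threshold (threshold 4).

Last 6 bases (5'→3') — forward …TGAGAG, reverse …CGAACC.
Reverse complement of the reverse primer's last 6 bases: GGTTCG; its first k bases are the reverse complement of the reverse primer's last k bases, so a perfect k-base overlap needs the forward primer's last k bases to equal them.
Comparing (forward last k vs required): k=1: G vs G ✓; k=2: AG vs GG ✗; k=3: GAG vs GGT ✗; k=4: AGAG vs GGTT ✗; k=5: GAGAG vs GGTTC ✗; k=6: TGAGAG vs GGTTCG ✗.
Only k = 1 is perfect, so the longest perfect 3' overlap is 1.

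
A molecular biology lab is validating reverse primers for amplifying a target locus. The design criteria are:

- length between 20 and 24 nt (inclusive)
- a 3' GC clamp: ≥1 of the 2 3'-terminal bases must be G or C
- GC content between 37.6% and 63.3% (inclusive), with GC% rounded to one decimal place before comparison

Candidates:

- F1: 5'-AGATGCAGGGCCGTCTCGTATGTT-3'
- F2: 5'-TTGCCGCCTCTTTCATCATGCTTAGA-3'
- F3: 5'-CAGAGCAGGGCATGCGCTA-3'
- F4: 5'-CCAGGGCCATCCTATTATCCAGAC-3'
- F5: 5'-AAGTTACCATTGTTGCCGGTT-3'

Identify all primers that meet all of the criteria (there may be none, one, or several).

F4 only.

F1 (24 nt, A=4 T=7 G=8 C=5): length 24 ✓; 3' end TT has 0 G/C, need ≥1 ✗; GC 13/24 = 54.2% ✓ — fails.
F2 (26 nt, A=4 T=10 G=4 C=8): length 26, outside 20–24 ✗; 3' end GA has 1 G/C ✓; GC 12/26 = 46.2% ✓ — fails.
F3 (19 nt, A=5 T=2 G=7 C=5): length 19, outside 20–24 ✗; 3' end TA has 0 G/C, need ≥1 ✗; GC 12/19 = 63.2% ✓ — fails.
F4 (24 nt, A=6 T=5 G=4 C=9): length 24 ✓; 3' end AC has 1 G/C ✓; GC 13/24 = 54.2% ✓ — passes.
F5 (21 nt, A=4 T=8 G=5 C=4): length 21 ✓; 3' end TT has 0 G/C, need ≥1 ✗; GC 9/21 = 42.9% ✓ — fails.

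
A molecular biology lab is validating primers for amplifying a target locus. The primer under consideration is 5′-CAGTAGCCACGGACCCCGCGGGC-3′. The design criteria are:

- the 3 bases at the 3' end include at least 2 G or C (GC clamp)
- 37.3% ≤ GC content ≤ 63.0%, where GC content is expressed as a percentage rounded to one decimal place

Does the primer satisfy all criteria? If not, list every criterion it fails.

Fails: GC content.

Base counts: A=4, T=1, G=8, C=10 (length 23).
GC clamp: 3' end GGC has 3 G/C ✓
GC content: GC 18/23 = 78.3%, outside 37.3–63.0% ✗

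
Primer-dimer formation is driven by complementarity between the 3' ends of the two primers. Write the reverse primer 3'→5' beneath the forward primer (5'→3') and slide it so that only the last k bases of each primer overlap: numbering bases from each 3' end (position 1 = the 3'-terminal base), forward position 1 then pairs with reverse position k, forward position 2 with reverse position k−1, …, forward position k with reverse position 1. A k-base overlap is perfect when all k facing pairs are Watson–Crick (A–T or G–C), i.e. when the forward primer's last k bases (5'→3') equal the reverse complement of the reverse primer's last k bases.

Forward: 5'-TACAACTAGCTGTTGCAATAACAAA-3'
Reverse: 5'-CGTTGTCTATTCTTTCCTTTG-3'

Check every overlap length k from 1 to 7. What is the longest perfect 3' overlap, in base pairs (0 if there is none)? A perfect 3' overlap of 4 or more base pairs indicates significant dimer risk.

Longest perfect overlap: 4 complementary base pairs; significant dimer risk (threshold 4).

Last 7 bases (5'→3') — forward …TAACAAA, reverse …TCCTTTG.
Reverse complement of the reverse primer's last 7 bases: CAAAGGA; its first k bases are the reverse complement of the reverse primer's last k bases, so a perfect k-base overlap needs the forward primer's last k bases to equal them.
Comparing (forward last k vs required): k=1: A vs C ✗; k=2: AA vs CA ✗; k=3: AAA vs CAA ✗; k=4: CAAA vs CAAA ✓; k=5: ACAAA vs CAAAG ✗; k=6: AACAAA vs CAAAGG ✗; k=7: TAACAAA vs CAAAGGA ✗.
Only k = 4 is perfect, so the longest perfect 3' overlap is 4.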